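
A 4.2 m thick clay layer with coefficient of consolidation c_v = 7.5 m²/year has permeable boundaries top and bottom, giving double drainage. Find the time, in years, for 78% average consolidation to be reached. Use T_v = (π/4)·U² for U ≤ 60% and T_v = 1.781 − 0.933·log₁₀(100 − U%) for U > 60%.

t ≈ 0.311 years

Drainage path length: H_d = H/2 = 2.1 m (double drainage).
U > 60%: T_v = 1.781 − 0.933·log₁₀(100 − 78) = 0.52852.
t = T_v·H_d²/c_v = 0.52852×2.1²/7.5 = 0.3108 years.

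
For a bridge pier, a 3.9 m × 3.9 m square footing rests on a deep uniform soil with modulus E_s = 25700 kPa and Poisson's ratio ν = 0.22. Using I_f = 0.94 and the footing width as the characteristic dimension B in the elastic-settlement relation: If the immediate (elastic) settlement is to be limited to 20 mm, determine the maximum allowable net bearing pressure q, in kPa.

S_e = q·B·(1−ν²)/E_s · I_f  ⇒  q = S_e·E_s / (B·(1−ν²)·I_f).
q = 0.02 × 25700 / (3.9 × 0.9516 × 0.94) = 147.3 kPa

q ≈ 147 kPa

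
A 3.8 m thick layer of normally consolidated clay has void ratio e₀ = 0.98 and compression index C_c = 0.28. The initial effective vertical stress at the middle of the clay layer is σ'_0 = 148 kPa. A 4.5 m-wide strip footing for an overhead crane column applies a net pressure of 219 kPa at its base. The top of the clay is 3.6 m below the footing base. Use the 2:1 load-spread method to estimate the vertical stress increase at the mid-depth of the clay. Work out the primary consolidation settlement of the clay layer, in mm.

Mid-depth of clay below the footing base: z = 3.6 + 3.8/2 = 5.5 m.
Stress increase at mid-clay by the 2:1 spreading method:
Δσ = qB/(B+z) = 219×4.5/(4.5+5.5) = 98.55 kPa
Final effective stress: σ'_f = σ'_0 + Δσ = 148 + 98.55 = 246.55 kPa.
Normally consolidated clay, so the full stress increment lies on the virgin compression line:
S_c = C_c·H/(1+e₀)·log₁₀(σ'_f/σ'_0) = 0.28×3.8/(1+0.98)×log₁₀(246.55/148)
    = 0.53737 × 0.22164 = 0.1191 m

S_c ≈ 119 mm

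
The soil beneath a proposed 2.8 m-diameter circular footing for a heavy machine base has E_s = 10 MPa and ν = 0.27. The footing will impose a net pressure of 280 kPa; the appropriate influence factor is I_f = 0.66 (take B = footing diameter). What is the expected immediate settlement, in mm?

Immediate (elastic) settlement: S_e = q·B·(1−ν²)/E_s · I_f.
E_s = 10 MPa = 10000 kPa.
S_e = 280 × 2.8 × (1 − 0.27²) / 10000 × 0.66
    = 280 × 2.8 × 0.9271 / 10000 × 0.66
    = 0.04797 m = 47.97 mm

S_e ≈ 48 mm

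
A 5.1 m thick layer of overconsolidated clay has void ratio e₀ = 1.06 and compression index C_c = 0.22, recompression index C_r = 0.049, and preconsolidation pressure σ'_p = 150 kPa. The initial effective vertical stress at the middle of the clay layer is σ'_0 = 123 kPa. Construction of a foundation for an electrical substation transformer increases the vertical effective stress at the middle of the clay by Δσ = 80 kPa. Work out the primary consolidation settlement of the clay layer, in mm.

Final effective stress: σ'_f = 123 + 80 = 203 kPa.
σ'_f = 203 > σ'_p = 150 kPa, so the stress path crosses the preconsolidation pressure — recompression up to σ'_p, then virgin compression beyond:
S_c = H/(1+e₀)·[C_r·log₁₀(σ'_p/σ'_0) + C_c·log₁₀(σ'_f/σ'_p)]
    = 5.1/2.06 × [0.049×log₁₀(150/123) + 0.22×log₁₀(203/150)]
    = 2.4757 × [0.0042231 + 0.028909] = 0.08203 m

S_c ≈ 82 mm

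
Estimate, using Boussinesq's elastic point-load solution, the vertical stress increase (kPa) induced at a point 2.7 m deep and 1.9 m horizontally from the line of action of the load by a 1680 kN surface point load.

Δσ_z ≈ 40.3 kPa

Boussinesq vertical stress below a point load on an elastic half-space:
Δσ_z = 3P/(2πz²) · [1 + (r/z)²]^(−5/2)
r/z = 1.9/2.7 = 0.7037; [1+(r/z)²]^(−5/2) = 0.36581.
Δσ_z = 3×1680/(2π×2.7²) × 0.36581 = 110.03 × 0.36581 = 40.25 kPa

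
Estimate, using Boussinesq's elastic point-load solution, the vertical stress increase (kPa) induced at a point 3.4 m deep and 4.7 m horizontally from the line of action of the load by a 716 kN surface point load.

Boussinesq vertical stress below a point load on an elastic half-space:
Δσ_z = 3P/(2πz²) · [1 + (r/z)²]^(−5/2)
r/z = 4.7/3.4 = 1.3824; [1+(r/z)²]^(−5/2) = 0.069172.
Δσ_z = 3×716/(2π×3.4²) × 0.069172 = 29.573 × 0.069172 = 2.046 kPa

Δσ_z ≈ 2.05 kPa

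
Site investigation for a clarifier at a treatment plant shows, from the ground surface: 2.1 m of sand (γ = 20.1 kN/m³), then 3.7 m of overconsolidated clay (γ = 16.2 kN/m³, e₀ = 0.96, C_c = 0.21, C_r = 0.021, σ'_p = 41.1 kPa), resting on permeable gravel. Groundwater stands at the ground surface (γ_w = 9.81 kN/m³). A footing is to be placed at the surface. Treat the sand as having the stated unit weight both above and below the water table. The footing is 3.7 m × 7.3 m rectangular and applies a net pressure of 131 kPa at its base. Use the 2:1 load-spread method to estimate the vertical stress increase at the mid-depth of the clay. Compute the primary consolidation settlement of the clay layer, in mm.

S_c ≈ 106 mm

Mid-depth of clay below the ground surface: z = 2.1 + 3.7/2 = 3.95 m.
Total vertical stress at mid-clay: σ_v = 20.1×2.1 + 16.2×1.85 = 72.18 kPa.
Pore pressure: u = 9.81×(3.95 − 0) = 38.75 kPa.
Initial effective stress: σ'_0 = σ_v − u = 72.18 − 38.75 = 33.43 kPa.
Stress increase at mid-clay by the 2:1 spreading method:
Δσ = qBL/((B+z)(L+z)) = 131×3.7×7.3/((3.7+3.95)(7.3+3.95)) = 41.113 kPa
Final effective stress: σ'_f = 33.43 + 41.113 = 74.543 kPa.
σ'_f = 74.543 > σ'_p = 41.1 kPa, so the stress path crosses the preconsolidation pressure — recompression up to σ'_p, then virgin compression beyond:
S_c = H/(1+e₀)·[C_r·log₁₀(σ'_p/σ'_0) + C_c·log₁₀(σ'_f/σ'_p)]
    = 3.7/1.96 × [0.021×log₁₀(41.1/33.43) + 0.21×log₁₀(74.543/41.1)]
    = 1.8878 × [0.0018838 + 0.054299] = 0.1061 m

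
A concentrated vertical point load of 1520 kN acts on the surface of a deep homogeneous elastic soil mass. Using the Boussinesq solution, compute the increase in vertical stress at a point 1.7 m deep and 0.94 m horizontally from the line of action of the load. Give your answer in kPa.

Boussinesq vertical stress below a point load on an elastic half-space:
Δσ_z = 3P/(2πz²) · [1 + (r/z)²]^(−5/2)
r/z = 0.94/1.7 = 0.55294; [1+(r/z)²]^(−5/2) = 0.51328.
Δσ_z = 3×1520/(2π×1.7²) × 0.51328 = 251.12 × 0.51328 = 128.9 kPa

Δσ_z ≈ 129 kPa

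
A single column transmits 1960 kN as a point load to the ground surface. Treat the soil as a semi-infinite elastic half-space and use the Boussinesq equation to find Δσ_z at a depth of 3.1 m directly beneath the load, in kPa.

Δσ_z ≈ 97.4 kPa

Boussinesq vertical stress below a point load on an elastic half-space:
Δσ_z = 3P/(2πz²) · [1 + (r/z)²]^(−5/2)
r/z = 0/3.1 = 0; [1+(r/z)²]^(−5/2) = 1.
Δσ_z = 3×1960/(2π×3.1²) × 1 = 97.381 × 1 = 97.38 kPa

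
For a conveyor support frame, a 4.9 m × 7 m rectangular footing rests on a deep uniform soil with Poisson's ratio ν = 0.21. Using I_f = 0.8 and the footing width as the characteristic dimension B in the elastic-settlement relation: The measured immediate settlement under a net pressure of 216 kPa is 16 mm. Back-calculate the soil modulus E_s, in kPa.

S_e = q·B·(1−ν²)/E_s · I_f  ⇒  E_s = q·B·(1−ν²)·I_f / S_e.
E_s = 216 × 4.9 × 0.9559 × 0.8 / 0.016 = 50590 kPa

E_s ≈ 50600 kPa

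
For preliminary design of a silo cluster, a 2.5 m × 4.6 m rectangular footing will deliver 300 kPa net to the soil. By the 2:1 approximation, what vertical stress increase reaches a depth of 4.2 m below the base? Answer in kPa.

By the 2:1 method the load spreads at 1 horizontal : 2 vertical, so at depth z the loaded area has grown by z in each plan dimension:
Δσ = qBL/((B+z)(L+z)) = 300×2.5×4.6/((2.5+4.2)(4.6+4.2)) = 58.514 kPa

Δσ_z ≈ 58.5 kPa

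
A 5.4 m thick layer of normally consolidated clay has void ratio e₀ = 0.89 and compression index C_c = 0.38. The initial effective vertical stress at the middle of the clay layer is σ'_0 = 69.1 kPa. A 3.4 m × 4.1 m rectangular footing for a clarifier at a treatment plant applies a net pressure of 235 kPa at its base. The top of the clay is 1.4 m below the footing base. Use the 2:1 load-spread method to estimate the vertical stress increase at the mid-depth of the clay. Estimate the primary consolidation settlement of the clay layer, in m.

S_c ≈ 0.269 m

Mid-depth of clay below the footing base: z = 1.4 + 5.4/2 = 4.1 m.
Stress increase at mid-clay by the 2:1 spreading method:
Δσ = qBL/((B+z)(L+z)) = 235×3.4×4.1/((3.4+4.1)(4.1+4.1)) = 53.267 kPa
Final effective stress: σ'_f = σ'_0 + Δσ = 69.1 + 53.267 = 122.37 kPa.
Normally consolidated clay, so the full stress increment lies on the virgin compression line:
S_c = C_c·H/(1+e₀)·log₁₀(σ'_f/σ'_0) = 0.38×5.4/(1+0.89)×log₁₀(122.37/69.1)
    = 1.0857 × 0.2482 = 0.2695 m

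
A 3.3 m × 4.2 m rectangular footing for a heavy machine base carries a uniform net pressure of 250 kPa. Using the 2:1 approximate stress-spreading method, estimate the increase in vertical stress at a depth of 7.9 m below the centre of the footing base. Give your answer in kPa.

By the 2:1 method the load spreads at 1 horizontal : 2 vertical, so at depth z the loaded area has grown by z in each plan dimension:
Δσ = qBL/((B+z)(L+z)) = 250×3.3×4.2/((3.3+7.9)(4.2+7.9)) = 25.568 kPa

Δσ_z ≈ 25.6 kPa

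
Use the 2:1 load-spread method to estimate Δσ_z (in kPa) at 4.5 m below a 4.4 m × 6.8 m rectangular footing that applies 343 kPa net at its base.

By the 2:1 method the load spreads at 1 horizontal : 2 vertical, so at depth z the loaded area has grown by z in each plan dimension:
Δσ = qBL/((B+z)(L+z)) = 343×4.4×6.8/((4.4+4.5)(6.8+4.5)) = 102.04 kPa

Δσ_z ≈ 102 kPa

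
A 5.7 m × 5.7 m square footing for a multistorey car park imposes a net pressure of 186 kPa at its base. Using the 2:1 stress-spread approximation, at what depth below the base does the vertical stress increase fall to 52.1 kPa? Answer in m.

2:1 spreading — at depth z the loaded area has grown by z in each plan dimension:
qB²/(B+z)² = Δσ_z ⇒ z = B(√(q/Δσ_z) − 1) = 5.7×(√(186/52.1) − 1) = 5.07 m

z ≈ 5.07 m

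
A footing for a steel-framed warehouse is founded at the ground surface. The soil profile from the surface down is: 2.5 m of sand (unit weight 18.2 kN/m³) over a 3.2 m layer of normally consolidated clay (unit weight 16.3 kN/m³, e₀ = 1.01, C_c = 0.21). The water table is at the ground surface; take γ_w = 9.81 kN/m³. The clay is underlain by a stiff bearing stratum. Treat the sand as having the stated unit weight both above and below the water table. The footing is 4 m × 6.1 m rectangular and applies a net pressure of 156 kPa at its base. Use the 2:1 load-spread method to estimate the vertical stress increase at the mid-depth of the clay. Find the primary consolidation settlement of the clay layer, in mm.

Mid-depth of clay below the ground surface: z = 2.5 + 3.2/2 = 4.1 m.
Total vertical stress at mid-clay: σ_v = 18.2×2.5 + 16.3×1.6 = 71.58 kPa.
Pore pressure: u = 9.81×(4.1 − 0) = 40.221 kPa.
Initial effective stress: σ'_0 = σ_v − u = 71.58 − 40.221 = 31.359 kPa.
Stress increase at mid-clay by the 2:1 spreading method:
Δσ = qBL/((B+z)(L+z)) = 156×4×6.1/((4+4.1)(6.1+4.1)) = 46.071 kPa
Final effective stress: σ'_f = σ'_0 + Δσ = 31.359 + 46.071 = 77.43 kPa.
Normally consolidated clay, so the full stress increment lies on the virgin compression line:
S_c = C_c·H/(1+e₀)·log₁₀(σ'_f/σ'_0) = 0.21×3.2/(1+1.01)×log₁₀(77.43/31.359)
    = 0.33433 × 0.39255 = 0.1312 m

S_c ≈ 131 mm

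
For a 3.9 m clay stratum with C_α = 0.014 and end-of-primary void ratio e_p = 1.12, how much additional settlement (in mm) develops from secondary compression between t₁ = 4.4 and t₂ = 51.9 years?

Secondary compression: S_s = C_α·H/(1+e_p)·log₁₀(t₂/t₁)
S_s = 0.014×3.9/(1+1.12)×log₁₀(51.9/4.4)
    = 0.02575 × 1.072 = 0.0276 m

S_s ≈ 27.6 mm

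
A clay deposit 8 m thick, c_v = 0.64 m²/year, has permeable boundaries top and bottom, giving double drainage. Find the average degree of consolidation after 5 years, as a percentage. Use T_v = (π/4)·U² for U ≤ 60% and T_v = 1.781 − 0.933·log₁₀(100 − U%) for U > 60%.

U ≈ 50.5 %

Drainage path length: H_d = H/2 = 4 m (double drainage).
T_v = c_v·t/H_d² = 0.64×5/4² = 0.2.
T_v = 0.2 corresponds to the U ≤ 60% branch:
U = √(4T_v/π) = 0.5046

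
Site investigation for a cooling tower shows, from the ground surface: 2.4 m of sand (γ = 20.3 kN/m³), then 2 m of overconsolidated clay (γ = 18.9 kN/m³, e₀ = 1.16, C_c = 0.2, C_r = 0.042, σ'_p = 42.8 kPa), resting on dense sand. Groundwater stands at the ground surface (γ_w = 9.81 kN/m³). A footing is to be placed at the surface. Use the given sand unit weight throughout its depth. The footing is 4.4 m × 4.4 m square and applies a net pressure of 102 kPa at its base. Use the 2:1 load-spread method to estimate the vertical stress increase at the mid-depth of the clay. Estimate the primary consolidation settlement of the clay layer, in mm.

Mid-depth of clay below the ground surface: z = 2.4 + 2/2 = 3.4 m.
Total vertical stress at mid-clay: σ_v = 20.3×2.4 + 18.9×1 = 67.62 kPa.
Pore pressure: u = 9.81×(3.4 − 0) = 33.354 kPa.
Initial effective stress: σ'_0 = σ_v − u = 67.62 − 33.354 = 34.266 kPa.
Stress increase at mid-clay by the 2:1 spreading method:
Δσ = qBL/((B+z)(L+z)) = 102×4.4×4.4/((4.4+3.4)(4.4+3.4)) = 32.458 kPa
Final effective stress: σ'_f = 34.266 + 32.458 = 66.724 kPa.
σ'_f = 66.724 > σ'_p = 42.8 kPa, so the stress path crosses the preconsolidation pressure — recompression up to σ'_p, then virgin compression beyond:
S_c = H/(1+e₀)·[C_r·log₁₀(σ'_p/σ'_0) + C_c·log₁₀(σ'_f/σ'_p)]
    = 2/2.16 × [0.042×log₁₀(42.8/34.266) + 0.2×log₁₀(66.724/42.8)]
    = 0.92593 × [0.0040564 + 0.038568] = 0.03947 m

S_c ≈ 39.5 mm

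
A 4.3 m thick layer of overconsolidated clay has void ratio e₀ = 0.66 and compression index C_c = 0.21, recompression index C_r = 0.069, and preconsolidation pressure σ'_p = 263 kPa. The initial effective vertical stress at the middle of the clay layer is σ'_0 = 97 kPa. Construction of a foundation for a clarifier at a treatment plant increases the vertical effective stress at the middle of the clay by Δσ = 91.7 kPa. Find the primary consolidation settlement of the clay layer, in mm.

S_c ≈ 51.7 mm

Final effective stress: σ'_f = 97 + 91.7 = 188.7 kPa.
σ'_f = 188.7 ≤ σ'_p = 263 kPa, so the clay remains overconsolidated and only the recompression index applies:
S_c = C_r·H/(1+e₀)·log₁₀(σ'_f/σ'_0) = 0.069×4.3/1.66×log₁₀(188.7/97)
    = 0.17874 × 0.289 = 0.05166 m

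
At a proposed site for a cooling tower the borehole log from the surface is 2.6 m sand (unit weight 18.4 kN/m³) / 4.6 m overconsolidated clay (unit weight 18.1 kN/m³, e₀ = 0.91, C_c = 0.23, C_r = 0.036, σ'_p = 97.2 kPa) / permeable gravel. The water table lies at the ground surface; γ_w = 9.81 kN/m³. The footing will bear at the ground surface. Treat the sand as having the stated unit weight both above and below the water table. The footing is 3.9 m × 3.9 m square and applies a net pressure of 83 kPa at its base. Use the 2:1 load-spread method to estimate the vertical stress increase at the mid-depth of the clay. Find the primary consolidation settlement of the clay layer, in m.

S_c ≈ 0.0125 m

Mid-depth of clay below the ground surface: z = 2.6 + 4.6/2 = 4.9 m.
Total vertical stress at mid-clay: σ_v = 18.4×2.6 + 18.1×2.3 = 89.47 kPa.
Pore pressure: u = 9.81×(4.9 − 0) = 48.069 kPa.
Initial effective stress: σ'_0 = σ_v − u = 89.47 − 48.069 = 41.401 kPa.
Stress increase at mid-clay by the 2:1 spreading method:
Δσ = qBL/((B+z)(L+z)) = 83×3.9×3.9/((3.9+4.9)(3.9+4.9)) = 16.302 kPa
Final effective stress: σ'_f = 41.401 + 16.302 = 57.703 kPa.
σ'_f = 57.703 ≤ σ'_p = 97.2 kPa, so the clay remains overconsolidated and only the recompression index applies:
S_c = C_r·H/(1+e₀)·log₁₀(σ'_f/σ'_0) = 0.036×4.6/1.91×log₁₀(57.703/41.401)
    = 0.086702 × 0.14419 = 0.0125 m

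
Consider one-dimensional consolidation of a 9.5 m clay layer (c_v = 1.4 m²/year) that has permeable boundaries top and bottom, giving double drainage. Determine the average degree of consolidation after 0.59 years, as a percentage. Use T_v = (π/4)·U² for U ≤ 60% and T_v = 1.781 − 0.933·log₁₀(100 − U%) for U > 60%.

Drainage path length: H_d = H/2 = 4.75 m (double drainage).
T_v = c_v·t/H_d² = 1.4×0.59/4.75² = 0.036609.
T_v = 0.036609 corresponds to the U ≤ 60% branch:
U = √(4T_v/π) = 0.2159

U ≈ 21.6 %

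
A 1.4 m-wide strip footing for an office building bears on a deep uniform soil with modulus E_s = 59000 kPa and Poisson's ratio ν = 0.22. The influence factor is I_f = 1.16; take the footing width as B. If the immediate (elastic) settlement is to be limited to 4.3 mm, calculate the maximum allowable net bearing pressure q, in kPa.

S_e = q·B·(1−ν²)/E_s · I_f  ⇒  q = S_e·E_s / (B·(1−ν²)·I_f).
q = 0.0043 × 59000 / (1.4 × 0.9516 × 1.16) = 164.2 kPa

q ≈ 164 kPa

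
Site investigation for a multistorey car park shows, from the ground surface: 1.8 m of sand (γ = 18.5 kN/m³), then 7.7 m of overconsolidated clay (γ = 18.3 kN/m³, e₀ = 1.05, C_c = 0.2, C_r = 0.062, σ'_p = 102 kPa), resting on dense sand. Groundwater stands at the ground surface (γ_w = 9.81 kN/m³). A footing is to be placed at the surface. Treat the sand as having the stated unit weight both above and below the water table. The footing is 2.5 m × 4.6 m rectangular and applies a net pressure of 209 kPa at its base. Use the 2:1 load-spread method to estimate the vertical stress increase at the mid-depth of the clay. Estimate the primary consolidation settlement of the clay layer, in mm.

Mid-depth of clay below the ground surface: z = 1.8 + 7.7/2 = 5.65 m.
Total vertical stress at mid-clay: σ_v = 18.5×1.8 + 18.3×3.85 = 103.75 kPa.
Pore pressure: u = 9.81×(5.65 − 0) = 55.427 kPa.
Initial effective stress: σ'_0 = σ_v − u = 103.75 − 55.427 = 48.323 kPa.
Stress increase at mid-clay by the 2:1 spreading method:
Δσ = qBL/((B+z)(L+z)) = 209×2.5×4.6/((2.5+5.65)(4.6+5.65)) = 28.772 kPa
Final effective stress: σ'_f = 48.323 + 28.772 = 77.095 kPa.
σ'_f = 77.095 ≤ σ'_p = 102 kPa, so the clay remains overconsolidated and only the recompression index applies:
S_c = C_r·H/(1+e₀)·log₁₀(σ'_f/σ'_0) = 0.062×7.7/2.05×log₁₀(77.095/48.323)
    = 0.23288 × 0.20287 = 0.04724 m

S_c ≈ 47.2 mm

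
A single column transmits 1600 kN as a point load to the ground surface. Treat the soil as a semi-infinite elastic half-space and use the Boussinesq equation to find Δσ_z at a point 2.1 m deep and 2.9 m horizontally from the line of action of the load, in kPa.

Δσ_z ≈ 12 kPa

Boussinesq vertical stress below a point load on an elastic half-space:
Δσ_z = 3P/(2πz²) · [1 + (r/z)²]^(−5/2)
r/z = 2.9/2.1 = 1.381; [1+(r/z)²]^(−5/2) = 0.069403.
Δσ_z = 3×1600/(2π×2.1²) × 0.069403 = 173.23 × 0.069403 = 12.02 kPa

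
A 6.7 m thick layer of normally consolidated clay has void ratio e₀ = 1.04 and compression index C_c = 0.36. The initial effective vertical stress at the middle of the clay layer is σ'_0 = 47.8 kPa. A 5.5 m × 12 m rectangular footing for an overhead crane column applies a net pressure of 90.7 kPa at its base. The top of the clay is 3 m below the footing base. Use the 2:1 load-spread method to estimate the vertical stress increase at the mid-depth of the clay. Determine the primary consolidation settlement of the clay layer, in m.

S_c ≈ 0.234 m

Mid-depth of clay below the footing base: z = 3 + 6.7/2 = 6.35 m.
Stress increase at mid-clay by the 2:1 spreading method:
Δσ = qBL/((B+z)(L+z)) = 90.7×5.5×12/((5.5+6.35)(12+6.35)) = 27.529 kPa
Final effective stress: σ'_f = σ'_0 + Δσ = 47.8 + 27.529 = 75.329 kPa.
Normally consolidated clay, so the full stress increment lies on the virgin compression line:
S_c = C_c·H/(1+e₀)·log₁₀(σ'_f/σ'_0) = 0.36×6.7/(1+1.04)×log₁₀(75.329/47.8)
    = 1.1824 × 0.19753 = 0.2336 m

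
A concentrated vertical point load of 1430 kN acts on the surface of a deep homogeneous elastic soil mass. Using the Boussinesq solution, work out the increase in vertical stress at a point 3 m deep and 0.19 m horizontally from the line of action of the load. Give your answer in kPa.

Boussinesq vertical stress below a point load on an elastic half-space:
Δσ_z = 3P/(2πz²) · [1 + (r/z)²]^(−5/2)
r/z = 0.19/3 = 0.063333; [1+(r/z)²]^(−5/2) = 0.99004.
Δσ_z = 3×1430/(2π×3²) × 0.99004 = 75.864 × 0.99004 = 75.11 kPa

Δσ_z ≈ 75.1 kPa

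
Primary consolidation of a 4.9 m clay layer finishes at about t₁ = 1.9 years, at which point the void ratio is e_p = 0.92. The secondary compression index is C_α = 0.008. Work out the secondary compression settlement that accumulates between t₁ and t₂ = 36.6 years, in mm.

S_s ≈ 26.2 mm

Secondary compression: S_s = C_α·H/(1+e_p)·log₁₀(t₂/t₁)
S_s = 0.008×4.9/(1+0.92)×log₁₀(36.6/1.9)
    = 0.02042 × 1.285 = 0.02623 m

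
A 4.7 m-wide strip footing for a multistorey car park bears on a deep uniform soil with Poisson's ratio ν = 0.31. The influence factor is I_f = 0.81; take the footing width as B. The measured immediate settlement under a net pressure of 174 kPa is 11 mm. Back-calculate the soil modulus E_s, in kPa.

S_e = q·B·(1−ν²)/E_s · I_f  ⇒  E_s = q·B·(1−ν²)·I_f / S_e.
E_s = 174 × 4.7 × 0.9039 × 0.81 / 0.011 = 54430 kPa

E_s ≈ 54400 kPa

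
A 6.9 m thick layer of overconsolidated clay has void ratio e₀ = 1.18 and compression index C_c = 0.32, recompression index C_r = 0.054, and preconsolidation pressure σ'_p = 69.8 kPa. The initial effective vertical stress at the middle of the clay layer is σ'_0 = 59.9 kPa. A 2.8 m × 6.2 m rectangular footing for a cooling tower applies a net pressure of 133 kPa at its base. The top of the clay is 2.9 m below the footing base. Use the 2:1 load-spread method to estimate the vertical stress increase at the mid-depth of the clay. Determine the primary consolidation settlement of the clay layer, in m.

Mid-depth of clay below the footing base: z = 2.9 + 6.9/2 = 6.35 m.
Stress increase at mid-clay by the 2:1 spreading method:
Δσ = qBL/((B+z)(L+z)) = 133×2.8×6.2/((2.8+6.35)(6.2+6.35)) = 20.107 kPa
Final effective stress: σ'_f = 59.9 + 20.107 = 80.007 kPa.
σ'_f = 80.007 > σ'_p = 69.8 kPa, so the stress path crosses the preconsolidation pressure — recompression up to σ'_p, then virgin compression beyond:
S_c = H/(1+e₀)·[C_r·log₁₀(σ'_p/σ'_0) + C_c·log₁₀(σ'_f/σ'_p)]
    = 6.9/2.18 × [0.054×log₁₀(69.8/59.9) + 0.32×log₁₀(80.007/69.8)]
    = 3.1651 × [0.0035871 + 0.018967] = 0.07139 m

S_c ≈ 0.0714 m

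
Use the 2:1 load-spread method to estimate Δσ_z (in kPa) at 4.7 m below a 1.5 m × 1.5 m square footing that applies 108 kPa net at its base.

Δσ_z ≈ 6.32 kPa

By the 2:1 method the load spreads at 1 horizontal : 2 vertical, so at depth z the loaded area has grown by z in each plan dimension:
Δσ = qBL/((B+z)(L+z)) = 108×1.5×1.5/((1.5+4.7)(1.5+4.7)) = 6.3215 kPa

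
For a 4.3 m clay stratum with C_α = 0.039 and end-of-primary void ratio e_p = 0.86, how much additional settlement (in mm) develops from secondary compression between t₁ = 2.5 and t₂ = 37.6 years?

S_s ≈ 106 mm

Secondary compression: S_s = C_α·H/(1+e_p)·log₁₀(t₂/t₁)
S_s = 0.039×4.3/(1+0.86)×log₁₀(37.6/2.5)
    = 0.09016 × 1.177 = 0.1061 m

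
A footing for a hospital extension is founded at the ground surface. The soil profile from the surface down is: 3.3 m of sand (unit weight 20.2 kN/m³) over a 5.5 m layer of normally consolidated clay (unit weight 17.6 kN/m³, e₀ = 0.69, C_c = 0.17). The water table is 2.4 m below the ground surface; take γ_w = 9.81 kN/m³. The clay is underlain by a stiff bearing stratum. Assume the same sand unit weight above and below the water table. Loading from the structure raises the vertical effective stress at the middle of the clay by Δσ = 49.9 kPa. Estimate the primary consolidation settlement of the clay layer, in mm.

Mid-depth of clay below the ground surface: z = 3.3 + 5.5/2 = 6.05 m.
Total vertical stress at mid-clay: σ_v = 20.2×3.3 + 17.6×2.75 = 115.06 kPa.
Pore pressure: u = 9.81×(6.05 − 2.4) = 35.806 kPa.
Initial effective stress: σ'_0 = σ_v − u = 115.06 − 35.806 = 79.254 kPa.
Final effective stress: σ'_f = σ'_0 + Δσ = 79.254 + 49.9 = 129.15 kPa.
Normally consolidated clay, so the full stress increment lies on the virgin compression line:
S_c = C_c·H/(1+e₀)·log₁₀(σ'_f/σ'_0) = 0.17×5.5/(1+0.69)×log₁₀(129.15/79.254)
    = 0.55325 × 0.21207 = 0.1173 m

S_c ≈ 117 mm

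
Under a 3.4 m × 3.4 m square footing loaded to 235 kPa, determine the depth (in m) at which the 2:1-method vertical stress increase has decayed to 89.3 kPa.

2:1 spreading — at depth z the loaded area has grown by z in each plan dimension:
qB²/(B+z)² = Δσ_z ⇒ z = B(√(q/Δσ_z) − 1) = 3.4×(√(235/89.3) − 1) = 2.116 m

z ≈ 2.12 m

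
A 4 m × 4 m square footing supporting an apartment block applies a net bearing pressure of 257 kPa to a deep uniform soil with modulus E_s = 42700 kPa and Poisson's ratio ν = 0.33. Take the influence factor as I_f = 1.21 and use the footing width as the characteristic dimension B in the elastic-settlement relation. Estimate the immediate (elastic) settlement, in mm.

S_e ≈ 26 mm

Immediate (elastic) settlement: S_e = q·B·(1−ν²)/E_s · I_f.
S_e = 257 × 4 × (1 − 0.33²) / 42700 × 1.21
    = 257 × 4 × 0.8911 / 42700 × 1.21
    = 0.02596 m = 25.96 mm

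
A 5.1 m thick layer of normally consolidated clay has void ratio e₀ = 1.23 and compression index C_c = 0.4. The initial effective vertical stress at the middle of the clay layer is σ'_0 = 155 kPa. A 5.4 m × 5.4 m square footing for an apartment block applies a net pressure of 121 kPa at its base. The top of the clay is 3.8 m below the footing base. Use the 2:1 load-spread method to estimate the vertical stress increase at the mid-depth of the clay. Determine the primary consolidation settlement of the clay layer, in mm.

Mid-depth of clay below the footing base: z = 3.8 + 5.1/2 = 6.35 m.
Stress increase at mid-clay by the 2:1 spreading method:
Δσ = qBL/((B+z)(L+z)) = 121×5.4×5.4/((5.4+6.35)(5.4+6.35)) = 25.556 kPa
Final effective stress: σ'_f = σ'_0 + Δσ = 155 + 25.556 = 180.56 kPa.
Normally consolidated clay, so the full stress increment lies on the virgin compression line:
S_c = C_c·H/(1+e₀)·log₁₀(σ'_f/σ'_0) = 0.4×5.1/(1+1.23)×log₁₀(180.56/155)
    = 0.9148 × 0.06629 = 0.06064 m

S_c ≈ 60.6 mm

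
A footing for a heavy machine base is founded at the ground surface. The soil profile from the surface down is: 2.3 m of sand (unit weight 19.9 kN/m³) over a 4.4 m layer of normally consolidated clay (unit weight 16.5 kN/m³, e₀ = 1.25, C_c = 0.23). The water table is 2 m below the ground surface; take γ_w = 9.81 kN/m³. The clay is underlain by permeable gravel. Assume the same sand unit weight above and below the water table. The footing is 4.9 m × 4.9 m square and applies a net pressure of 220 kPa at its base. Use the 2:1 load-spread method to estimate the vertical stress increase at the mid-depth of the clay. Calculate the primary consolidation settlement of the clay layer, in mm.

Mid-depth of clay below the ground surface: z = 2.3 + 4.4/2 = 4.5 m.
Total vertical stress at mid-clay: σ_v = 19.9×2.3 + 16.5×2.2 = 82.07 kPa.
Pore pressure: u = 9.81×(4.5 − 2) = 24.525 kPa.
Initial effective stress: σ'_0 = σ_v − u = 82.07 − 24.525 = 57.545 kPa.
Stress increase at mid-clay by the 2:1 spreading method:
Δσ = qBL/((B+z)(L+z)) = 220×4.9×4.9/((4.9+4.5)(4.9+4.5)) = 59.78 kPa
Final effective stress: σ'_f = σ'_0 + Δσ = 57.545 + 59.78 = 117.33 kPa.
Normally consolidated clay, so the full stress increment lies on the virgin compression line:
S_c = C_c·H/(1+e₀)·log₁₀(σ'_f/σ'_0) = 0.23×4.4/(1+1.25)×log₁₀(117.33/57.545)
    = 0.44978 × 0.3094 = 0.1392 m

S_c ≈ 139 mm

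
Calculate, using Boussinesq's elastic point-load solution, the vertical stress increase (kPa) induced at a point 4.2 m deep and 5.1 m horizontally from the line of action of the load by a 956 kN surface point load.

Boussinesq vertical stress below a point load on an elastic half-space:
Δσ_z = 3P/(2πz²) · [1 + (r/z)²]^(−5/2)
r/z = 5.1/4.2 = 1.2143; [1+(r/z)²]^(−5/2) = 0.10382.
Δσ_z = 3×956/(2π×4.2²) × 0.10382 = 25.876 × 0.10382 = 2.686 kPa

Δσ_z ≈ 2.69 kPa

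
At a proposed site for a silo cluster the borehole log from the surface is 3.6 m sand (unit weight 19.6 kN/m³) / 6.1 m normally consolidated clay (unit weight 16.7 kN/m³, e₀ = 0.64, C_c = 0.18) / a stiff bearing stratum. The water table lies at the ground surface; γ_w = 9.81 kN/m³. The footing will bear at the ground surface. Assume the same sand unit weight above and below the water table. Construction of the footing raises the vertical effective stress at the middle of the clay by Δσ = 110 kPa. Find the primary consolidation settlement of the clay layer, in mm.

Mid-depth of clay below the ground surface: z = 3.6 + 6.1/2 = 6.65 m.
Total vertical stress at mid-clay: σ_v = 19.6×3.6 + 16.7×3.05 = 121.5 kPa.
Pore pressure: u = 9.81×(6.65 − 0) = 65.237 kPa.
Initial effective stress: σ'_0 = σ_v − u = 121.5 − 65.237 = 56.263 kPa.
Final effective stress: σ'_f = σ'_0 + Δσ = 56.263 + 110 = 166.26 kPa.
Normally consolidated clay, so the full stress increment lies on the virgin compression line:
S_c = C_c·H/(1+e₀)·log₁₀(σ'_f/σ'_0) = 0.18×6.1/(1+0.64)×log₁₀(166.26/56.263)
    = 0.66951 × 0.47056 = 0.315 m

S_c ≈ 315 mm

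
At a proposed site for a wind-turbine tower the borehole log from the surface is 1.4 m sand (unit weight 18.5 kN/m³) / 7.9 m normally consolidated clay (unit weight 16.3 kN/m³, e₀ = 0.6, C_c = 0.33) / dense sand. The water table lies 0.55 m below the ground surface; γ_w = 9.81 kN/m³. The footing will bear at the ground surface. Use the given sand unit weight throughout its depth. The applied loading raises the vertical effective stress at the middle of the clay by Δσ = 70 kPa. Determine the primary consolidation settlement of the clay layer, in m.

S_c ≈ 0.682 m

Mid-depth of clay below the ground surface: z = 1.4 + 7.9/2 = 5.35 m.
Total vertical stress at mid-clay: σ_v = 18.5×1.4 + 16.3×3.95 = 90.285 kPa.
Pore pressure: u = 9.81×(5.35 − 0.55) = 47.088 kPa.
Initial effective stress: σ'_0 = σ_v − u = 90.285 − 47.088 = 43.197 kPa.
Final effective stress: σ'_f = σ'_0 + Δσ = 43.197 + 70 = 113.2 kPa.
Normally consolidated clay, so the full stress increment lies on the virgin compression line:
S_c = C_c·H/(1+e₀)·log₁₀(σ'_f/σ'_0) = 0.33×7.9/(1+0.6)×log₁₀(113.2/43.197)
    = 1.6294 × 0.41839 = 0.6817 m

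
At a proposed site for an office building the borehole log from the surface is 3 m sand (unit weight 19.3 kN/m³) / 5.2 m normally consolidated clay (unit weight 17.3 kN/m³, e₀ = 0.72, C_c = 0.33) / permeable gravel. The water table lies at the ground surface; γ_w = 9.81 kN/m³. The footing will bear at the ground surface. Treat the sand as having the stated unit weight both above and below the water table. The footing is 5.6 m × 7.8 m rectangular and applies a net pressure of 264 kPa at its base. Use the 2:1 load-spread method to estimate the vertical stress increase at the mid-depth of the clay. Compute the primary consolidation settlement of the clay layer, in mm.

S_c ≈ 414 mm

Mid-depth of clay below the ground surface: z = 3 + 5.2/2 = 5.6 m.
Total vertical stress at mid-clay: σ_v = 19.3×3 + 17.3×2.6 = 102.88 kPa.
Pore pressure: u = 9.81×(5.6 − 0) = 54.936 kPa.
Initial effective stress: σ'_0 = σ_v − u = 102.88 − 54.936 = 47.944 kPa.
Stress increase at mid-clay by the 2:1 spreading method:
Δσ = qBL/((B+z)(L+z)) = 264×5.6×7.8/((5.6+5.6)(7.8+5.6)) = 76.836 kPa
Final effective stress: σ'_f = σ'_0 + Δσ = 47.944 + 76.836 = 124.78 kPa.
Normally consolidated clay, so the full stress increment lies on the virgin compression line:
S_c = C_c·H/(1+e₀)·log₁₀(σ'_f/σ'_0) = 0.33×5.2/(1+0.72)×log₁₀(124.78/47.944)
    = 0.99767 × 0.41541 = 0.4144 m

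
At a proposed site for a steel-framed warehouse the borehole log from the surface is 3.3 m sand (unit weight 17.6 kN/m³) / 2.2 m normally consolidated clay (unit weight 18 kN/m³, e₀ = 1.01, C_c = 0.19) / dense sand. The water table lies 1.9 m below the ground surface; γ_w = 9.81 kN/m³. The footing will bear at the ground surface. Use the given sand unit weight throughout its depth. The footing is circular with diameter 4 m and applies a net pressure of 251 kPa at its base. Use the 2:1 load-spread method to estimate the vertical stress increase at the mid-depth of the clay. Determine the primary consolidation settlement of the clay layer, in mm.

Mid-depth of clay below the ground surface: z = 3.3 + 2.2/2 = 4.4 m.
Total vertical stress at mid-clay: σ_v = 17.6×3.3 + 18×1.1 = 77.88 kPa.
Pore pressure: u = 9.81×(4.4 − 1.9) = 24.525 kPa.
Initial effective stress: σ'_0 = σ_v − u = 77.88 − 24.525 = 53.355 kPa.
Stress increase at mid-clay by the 2:1 spreading method:
Δσ ≈ qD²/(D+z)² = 251×4²/(4+4.4)² = 56.916 kPa
Final effective stress: σ'_f = σ'_0 + Δσ = 53.355 + 56.916 = 110.27 kPa.
Normally consolidated clay, so the full stress increment lies on the virgin compression line:
S_c = C_c·H/(1+e₀)·log₁₀(σ'_f/σ'_0) = 0.19×2.2/(1+1.01)×log₁₀(110.27/53.355)
    = 0.20796 × 0.31528 = 0.06557 m

S_c ≈ 65.6 mm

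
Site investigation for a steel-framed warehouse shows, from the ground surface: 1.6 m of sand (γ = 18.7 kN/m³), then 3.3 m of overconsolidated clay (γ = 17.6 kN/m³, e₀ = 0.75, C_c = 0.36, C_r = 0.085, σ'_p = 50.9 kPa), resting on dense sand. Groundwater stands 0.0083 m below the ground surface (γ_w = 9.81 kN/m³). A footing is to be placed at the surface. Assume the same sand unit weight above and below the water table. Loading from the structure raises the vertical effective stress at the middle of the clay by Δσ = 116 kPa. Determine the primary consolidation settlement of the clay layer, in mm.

S_c ≈ 349 mm

Mid-depth of clay below the ground surface: z = 1.6 + 3.3/2 = 3.25 m.
Total vertical stress at mid-clay: σ_v = 18.7×1.6 + 17.6×1.65 = 58.96 kPa.
Pore pressure: u = 9.81×(3.25 − 0.0083) = 31.804 kPa.
Initial effective stress: σ'_0 = σ_v − u = 58.96 − 31.804 = 27.156 kPa.
Final effective stress: σ'_f = 27.156 + 116 = 143.16 kPa.
σ'_f = 143.16 > σ'_p = 50.9 kPa, so the stress path crosses the preconsolidation pressure — recompression up to σ'_p, then virgin compression beyond:
S_c = H/(1+e₀)·[C_r·log₁₀(σ'_p/σ'_0) + C_c·log₁₀(σ'_f/σ'_p)]
    = 3.3/1.75 × [0.085×log₁₀(50.9/27.156) + 0.36×log₁₀(143.16/50.9)]
    = 1.8857 × [0.023192 + 0.16168] = 0.3486 m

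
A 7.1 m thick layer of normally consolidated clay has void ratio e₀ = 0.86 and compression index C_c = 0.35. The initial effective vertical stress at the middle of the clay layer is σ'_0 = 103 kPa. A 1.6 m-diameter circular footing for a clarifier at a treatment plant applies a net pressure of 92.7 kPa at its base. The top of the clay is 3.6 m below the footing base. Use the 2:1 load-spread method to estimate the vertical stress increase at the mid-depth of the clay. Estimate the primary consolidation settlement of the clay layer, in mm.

Mid-depth of clay below the footing base: z = 3.6 + 7.1/2 = 7.15 m.
Stress increase at mid-clay by the 2:1 spreading method:
Δσ ≈ qD²/(D+z)² = 92.7×1.6²/(1.6+7.15)² = 3.0996 kPa
Final effective stress: σ'_f = σ'_0 + Δσ = 103 + 3.0996 = 106.1 kPa.
Normally consolidated clay, so the full stress increment lies on the virgin compression line:
S_c = C_c·H/(1+e₀)·log₁₀(σ'_f/σ'_0) = 0.35×7.1/(1+0.86)×log₁₀(106.1/103)
    = 1.336 × 0.012878 = 0.01721 m

S_c ≈ 17.2 mm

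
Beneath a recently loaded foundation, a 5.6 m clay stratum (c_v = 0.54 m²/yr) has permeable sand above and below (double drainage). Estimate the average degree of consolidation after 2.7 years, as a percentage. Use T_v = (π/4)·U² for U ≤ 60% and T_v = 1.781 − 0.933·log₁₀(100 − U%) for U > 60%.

U ≈ 48.7 %

Drainage path length: H_d = H/2 = 2.8 m (double drainage).
T_v = c_v·t/H_d² = 0.54×2.7/2.8² = 0.18597.
T_v = 0.18597 corresponds to the U ≤ 60% branch:
U = √(4T_v/π) = 0.4866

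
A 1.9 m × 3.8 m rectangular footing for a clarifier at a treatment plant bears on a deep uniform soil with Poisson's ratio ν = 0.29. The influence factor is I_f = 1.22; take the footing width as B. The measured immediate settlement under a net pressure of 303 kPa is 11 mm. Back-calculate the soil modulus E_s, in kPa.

E_s ≈ 58500 kPa

S_e = q·B·(1−ν²)/E_s · I_f  ⇒  E_s = q·B·(1−ν²)·I_f / S_e.
E_s = 303 × 1.9 × 0.9159 × 1.22 / 0.011 = 58480 kPa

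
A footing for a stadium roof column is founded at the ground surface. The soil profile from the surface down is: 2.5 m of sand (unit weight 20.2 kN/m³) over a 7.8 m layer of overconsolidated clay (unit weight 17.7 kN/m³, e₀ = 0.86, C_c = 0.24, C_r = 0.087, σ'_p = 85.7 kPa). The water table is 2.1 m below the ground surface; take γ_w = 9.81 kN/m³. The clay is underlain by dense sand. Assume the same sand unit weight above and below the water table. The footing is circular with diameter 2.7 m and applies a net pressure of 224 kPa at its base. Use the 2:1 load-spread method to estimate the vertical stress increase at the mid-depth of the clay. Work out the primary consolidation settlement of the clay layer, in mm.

S_c ≈ 70.7 mm

Mid-depth of clay below the ground surface: z = 2.5 + 7.8/2 = 6.4 m.
Total vertical stress at mid-clay: σ_v = 20.2×2.5 + 17.7×3.9 = 119.53 kPa.
Pore pressure: u = 9.81×(6.4 − 2.1) = 42.183 kPa.
Initial effective stress: σ'_0 = σ_v − u = 119.53 − 42.183 = 77.347 kPa.
Stress increase at mid-clay by the 2:1 spreading method:
Δσ ≈ qD²/(D+z)² = 224×2.7²/(2.7+6.4)² = 19.719 kPa
Final effective stress: σ'_f = 77.347 + 19.719 = 97.066 kPa.
σ'_f = 97.066 > σ'_p = 85.7 kPa, so the stress path crosses the preconsolidation pressure — recompression up to σ'_p, then virgin compression beyond:
S_c = H/(1+e₀)·[C_r·log₁₀(σ'_p/σ'_0) + C_c·log₁₀(σ'_f/σ'_p)]
    = 7.8/1.86 × [0.087×log₁₀(85.7/77.347) + 0.24×log₁₀(97.066/85.7)]
    = 4.1935 × [0.0038747 + 0.012981] = 0.07068 m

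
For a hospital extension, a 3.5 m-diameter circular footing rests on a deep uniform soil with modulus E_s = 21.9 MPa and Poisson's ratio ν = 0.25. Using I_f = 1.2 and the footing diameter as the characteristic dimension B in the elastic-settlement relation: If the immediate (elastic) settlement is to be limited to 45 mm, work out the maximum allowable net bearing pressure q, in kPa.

q ≈ 250 kPa

E_s = 21.9 MPa = 21900 kPa.
S_e = q·B·(1−ν²)/E_s · I_f  ⇒  q = S_e·E_s / (B·(1−ν²)·I_f).
q = 0.045 × 21900 / (3.5 × 0.9375 × 1.2) = 250.3 kPa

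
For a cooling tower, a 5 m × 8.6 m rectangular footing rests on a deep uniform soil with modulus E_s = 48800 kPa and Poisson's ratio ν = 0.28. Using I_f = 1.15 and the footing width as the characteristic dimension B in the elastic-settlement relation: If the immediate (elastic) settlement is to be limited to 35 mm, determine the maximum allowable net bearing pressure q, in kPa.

q ≈ 322 kPa

S_e = q·B·(1−ν²)/E_s · I_f  ⇒  q = S_e·E_s / (B·(1−ν²)·I_f).
q = 0.035 × 48800 / (5 × 0.9216 × 1.15) = 322.3 kPa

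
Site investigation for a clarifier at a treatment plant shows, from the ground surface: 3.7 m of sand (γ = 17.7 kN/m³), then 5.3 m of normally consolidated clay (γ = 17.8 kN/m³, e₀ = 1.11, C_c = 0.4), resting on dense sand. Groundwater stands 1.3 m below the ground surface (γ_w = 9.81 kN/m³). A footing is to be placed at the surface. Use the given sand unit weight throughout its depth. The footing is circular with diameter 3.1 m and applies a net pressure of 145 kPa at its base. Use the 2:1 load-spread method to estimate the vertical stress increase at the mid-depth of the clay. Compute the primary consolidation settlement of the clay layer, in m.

S_c ≈ 0.0964 m

Mid-depth of clay below the ground surface: z = 3.7 + 5.3/2 = 6.35 m.
Total vertical stress at mid-clay: σ_v = 17.7×3.7 + 17.8×2.65 = 112.66 kPa.
Pore pressure: u = 9.81×(6.35 − 1.3) = 49.541 kPa.
Initial effective stress: σ'_0 = σ_v − u = 112.66 − 49.541 = 63.119 kPa.
Stress increase at mid-clay by the 2:1 spreading method:
Δσ ≈ qD²/(D+z)² = 145×3.1²/(3.1+6.35)² = 15.604 kPa
Final effective stress: σ'_f = σ'_0 + Δσ = 63.119 + 15.604 = 78.723 kPa.
Normally consolidated clay, so the full stress increment lies on the virgin compression line:
S_c = C_c·H/(1+e₀)·log₁₀(σ'_f/σ'_0) = 0.4×5.3/(1+1.11)×log₁₀(78.723/63.119)
    = 1.0047 × 0.095942 = 0.09639 m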